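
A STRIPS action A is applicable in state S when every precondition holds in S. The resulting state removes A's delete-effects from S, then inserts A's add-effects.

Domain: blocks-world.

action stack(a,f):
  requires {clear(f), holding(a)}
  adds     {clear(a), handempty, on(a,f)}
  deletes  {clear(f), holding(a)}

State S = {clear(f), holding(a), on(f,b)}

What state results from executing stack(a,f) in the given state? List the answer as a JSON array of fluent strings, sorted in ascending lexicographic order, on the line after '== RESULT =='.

Compute (S \ del) ∪ add:
  pre ⊆ S: {clear(f), holding(a)} ⊆ S  — applicable
  S \ del = {on(f,b)}
  ∪ add   = {clear(a), handempty, on(a,f), on(f,b)}

== RESULT ==
["clear(a)", "handempty", "on(a,f)", "on(f,b)"]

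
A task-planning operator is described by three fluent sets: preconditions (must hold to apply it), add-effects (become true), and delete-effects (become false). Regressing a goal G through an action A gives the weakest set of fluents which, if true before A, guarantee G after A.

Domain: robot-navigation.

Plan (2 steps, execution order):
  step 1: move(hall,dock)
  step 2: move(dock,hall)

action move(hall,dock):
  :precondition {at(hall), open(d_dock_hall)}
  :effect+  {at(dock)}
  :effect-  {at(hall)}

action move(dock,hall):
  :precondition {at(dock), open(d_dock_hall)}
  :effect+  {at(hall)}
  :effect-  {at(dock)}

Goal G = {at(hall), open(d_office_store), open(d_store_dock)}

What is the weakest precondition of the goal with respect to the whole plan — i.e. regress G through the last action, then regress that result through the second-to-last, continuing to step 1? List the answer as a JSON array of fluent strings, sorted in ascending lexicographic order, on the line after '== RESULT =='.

Regress step by step:
  through step 2 (move(dock,hall)): drop {at(hall)}, keep {open(d_office_store), open(d_store_dock)}, require {at(dock), open(d_dock_hall)}
    → {at(dock), open(d_dock_hall), open(d_office_store), open(d_store_dock)}
  through step 1 (move(hall,dock)): drop {at(dock)}, keep {open(d_dock_hall), open(d_office_store), open(d_store_dock)}, require {at(hall), open(d_dock_hall)}
    → {at(hall), open(d_dock_hall), open(d_office_store), open(d_store_dock)}

== RESULT ==
["at(hall)", "open(d_dock_hall)", "open(d_office_store)", "open(d_store_dock)"]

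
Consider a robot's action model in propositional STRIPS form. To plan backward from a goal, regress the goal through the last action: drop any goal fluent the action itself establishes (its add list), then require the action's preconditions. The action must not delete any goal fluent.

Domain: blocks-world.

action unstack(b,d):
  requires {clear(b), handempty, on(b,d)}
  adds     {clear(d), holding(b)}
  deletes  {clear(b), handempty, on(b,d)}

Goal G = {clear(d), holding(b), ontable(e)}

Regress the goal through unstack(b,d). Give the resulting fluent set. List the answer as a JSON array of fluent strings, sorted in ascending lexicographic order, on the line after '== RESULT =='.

Regress:
  G ∩ del = {}  (empty — regression defined)
  G \ add = {clear(d), holding(b), ontable(e)} \ {clear(d), holding(b)} = {ontable(e)}
  ∪ pre   = {ontable(e)} ∪ {clear(b), handempty, on(b,d)}
          = {clear(b), handempty, on(b,d), ontable(e)}

== RESULT ==
["clear(b)", "handempty", "on(b,d)", "ontable(e)"]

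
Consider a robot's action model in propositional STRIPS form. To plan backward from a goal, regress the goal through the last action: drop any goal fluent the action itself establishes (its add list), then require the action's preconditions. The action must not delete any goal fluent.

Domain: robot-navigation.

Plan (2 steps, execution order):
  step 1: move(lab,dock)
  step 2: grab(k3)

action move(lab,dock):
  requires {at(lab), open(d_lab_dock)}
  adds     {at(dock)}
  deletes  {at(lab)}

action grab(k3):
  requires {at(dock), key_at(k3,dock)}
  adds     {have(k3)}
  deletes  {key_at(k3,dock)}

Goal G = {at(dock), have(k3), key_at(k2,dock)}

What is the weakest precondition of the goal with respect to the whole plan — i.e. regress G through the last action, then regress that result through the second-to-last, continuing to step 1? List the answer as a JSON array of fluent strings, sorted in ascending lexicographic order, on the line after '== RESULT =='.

Work backward from the goal:
  through step 2 (grab(k3)): drop {have(k3)}, keep {at(dock), key_at(k2,dock)}, require {at(dock), key_at(k3,dock)}
    → {at(dock), key_at(k2,dock), key_at(k3,dock)}
  through step 1 (move(lab,dock)): drop {at(dock)}, keep {key_at(k2,dock), key_at(k3,dock)}, require {at(lab), open(d_lab_dock)}
    → {at(lab), key_at(k2,dock), key_at(k3,dock), open(d_lab_dock)}

== RESULT ==
["at(lab)", "key_at(k2,dock)", "key_at(k3,dock)", "open(d_lab_dock)"]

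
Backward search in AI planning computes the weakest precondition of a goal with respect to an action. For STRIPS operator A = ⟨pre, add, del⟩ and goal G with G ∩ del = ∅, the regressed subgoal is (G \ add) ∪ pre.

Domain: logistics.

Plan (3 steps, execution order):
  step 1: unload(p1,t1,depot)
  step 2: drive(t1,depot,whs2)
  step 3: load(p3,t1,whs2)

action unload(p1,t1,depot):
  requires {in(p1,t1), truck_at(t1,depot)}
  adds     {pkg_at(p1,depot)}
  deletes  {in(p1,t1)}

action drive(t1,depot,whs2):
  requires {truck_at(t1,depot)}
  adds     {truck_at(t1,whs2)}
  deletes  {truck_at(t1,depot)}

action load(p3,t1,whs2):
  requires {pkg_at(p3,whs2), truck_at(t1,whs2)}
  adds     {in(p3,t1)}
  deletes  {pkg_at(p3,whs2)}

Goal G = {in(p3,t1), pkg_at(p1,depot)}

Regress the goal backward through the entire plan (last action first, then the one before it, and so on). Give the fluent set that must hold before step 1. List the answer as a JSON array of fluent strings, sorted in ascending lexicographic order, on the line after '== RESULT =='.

Regress step by step:
  through step 3 (load(p3,t1,whs2)): drop {in(p3,t1)}, keep {pkg_at(p1,depot)}, require {pkg_at(p3,whs2), truck_at(t1,whs2)}
    → {pkg_at(p1,depot), pkg_at(p3,whs2), truck_at(t1,whs2)}
  through step 2 (drive(t1,depot,whs2)): drop {truck_at(t1,whs2)}, keep {pkg_at(p1,depot), pkg_at(p3,whs2)}, require {truck_at(t1,depot)}
    → {pkg_at(p1,depot), pkg_at(p3,whs2), truck_at(t1,depot)}
  through step 1 (unload(p1,t1,depot)): drop {pkg_at(p1,depot)}, keep {pkg_at(p3,whs2), truck_at(t1,depot)}, require {in(p1,t1), truck_at(t1,depot)}
    → {in(p1,t1), pkg_at(p3,whs2), truck_at(t1,depot)}

== RESULT ==
["in(p1,t1)", "pkg_at(p3,whs2)", "truck_at(t1,depot)"]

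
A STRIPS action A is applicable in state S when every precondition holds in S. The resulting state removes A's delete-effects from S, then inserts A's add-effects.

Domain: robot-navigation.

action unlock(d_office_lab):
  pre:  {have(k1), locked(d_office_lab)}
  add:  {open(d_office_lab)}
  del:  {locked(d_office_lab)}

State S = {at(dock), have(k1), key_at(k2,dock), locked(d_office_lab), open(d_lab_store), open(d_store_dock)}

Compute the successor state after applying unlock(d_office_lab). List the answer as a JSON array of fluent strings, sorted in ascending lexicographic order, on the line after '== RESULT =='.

Progress:
  pre ⊆ S: {have(k1), locked(d_office_lab)} ⊆ S  — applicable
  S \ del = {at(dock), have(k1), key_at(k2,dock), open(d_lab_store), open(d_store_dock)}
  ∪ add   = {at(dock), have(k1), key_at(k2,dock), open(d_lab_store), open(d_office_lab), open(d_store_dock)}

== RESULT ==
["at(dock)", "have(k1)", "key_at(k2,dock)", "open(d_lab_store)", "open(d_office_lab)", "open(d_store_dock)"]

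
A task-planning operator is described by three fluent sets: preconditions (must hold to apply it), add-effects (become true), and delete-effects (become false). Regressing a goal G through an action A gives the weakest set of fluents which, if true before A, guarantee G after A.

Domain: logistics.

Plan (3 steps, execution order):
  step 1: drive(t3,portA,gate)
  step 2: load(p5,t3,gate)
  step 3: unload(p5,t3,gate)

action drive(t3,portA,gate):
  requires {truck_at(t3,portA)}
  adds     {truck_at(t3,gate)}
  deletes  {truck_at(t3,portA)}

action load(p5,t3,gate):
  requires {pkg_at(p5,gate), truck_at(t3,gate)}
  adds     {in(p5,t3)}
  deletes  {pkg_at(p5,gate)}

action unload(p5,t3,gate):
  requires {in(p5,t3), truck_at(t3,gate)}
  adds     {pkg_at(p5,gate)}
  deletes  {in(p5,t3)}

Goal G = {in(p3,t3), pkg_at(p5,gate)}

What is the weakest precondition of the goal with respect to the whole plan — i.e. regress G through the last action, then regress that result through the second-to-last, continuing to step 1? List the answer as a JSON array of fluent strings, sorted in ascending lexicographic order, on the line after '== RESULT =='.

Work backward from the goal:
  through step 3 (unload(p5,t3,gate)): drop {pkg_at(p5,gate)}, keep {in(p3,t3)}, require {in(p5,t3), truck_at(t3,gate)}
    → {in(p3,t3), in(p5,t3), truck_at(t3,gate)}
  through step 2 (load(p5,t3,gate)): drop {in(p5,t3)}, keep {in(p3,t3), truck_at(t3,gate)}, require {pkg_at(p5,gate), truck_at(t3,gate)}
    → {in(p3,t3), pkg_at(p5,gate), truck_at(t3,gate)}
  through step 1 (drive(t3,portA,gate)): drop {truck_at(t3,gate)}, keep {in(p3,t3), pkg_at(p5,gate)}, require {truck_at(t3,portA)}
    → {in(p3,t3), pkg_at(p5,gate), truck_at(t3,portA)}

== RESULT ==
["in(p3,t3)", "pkg_at(p5,gate)", "truck_at(t3,portA)"]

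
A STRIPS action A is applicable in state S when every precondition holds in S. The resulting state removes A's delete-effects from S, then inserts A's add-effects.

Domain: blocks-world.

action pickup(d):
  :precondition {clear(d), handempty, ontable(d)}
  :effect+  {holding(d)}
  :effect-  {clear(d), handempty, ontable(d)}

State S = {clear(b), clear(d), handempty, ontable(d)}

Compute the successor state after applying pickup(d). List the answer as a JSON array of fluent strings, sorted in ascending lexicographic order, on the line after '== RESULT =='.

Progress:
  pre ⊆ S: {clear(d), handempty, ontable(d)} ⊆ S  — applicable
  S \ del = {clear(b)}
  ∪ add   = {clear(b), holding(d)}

== RESULT ==
["clear(b)", "holding(d)"]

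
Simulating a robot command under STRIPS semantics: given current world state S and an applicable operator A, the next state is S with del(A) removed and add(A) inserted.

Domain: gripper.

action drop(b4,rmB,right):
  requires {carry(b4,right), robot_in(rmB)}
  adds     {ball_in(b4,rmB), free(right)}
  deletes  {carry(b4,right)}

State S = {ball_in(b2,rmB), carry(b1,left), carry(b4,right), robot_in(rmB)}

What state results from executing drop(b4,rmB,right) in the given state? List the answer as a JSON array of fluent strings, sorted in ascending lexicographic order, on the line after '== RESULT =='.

Compute (S \ del) ∪ add:
  pre ⊆ S: {carry(b4,right), robot_in(rmB)} ⊆ S  — applicable
  S \ del = {ball_in(b2,rmB), carry(b1,left), robot_in(rmB)}
  ∪ add   = {ball_in(b2,rmB), ball_in(b4,rmB), carry(b1,left), free(right), robot_in(rmB)}

== RESULT ==
["ball_in(b2,rmB)", "ball_in(b4,rmB)", "carry(b1,left)", "free(right)", "robot_in(rmB)"]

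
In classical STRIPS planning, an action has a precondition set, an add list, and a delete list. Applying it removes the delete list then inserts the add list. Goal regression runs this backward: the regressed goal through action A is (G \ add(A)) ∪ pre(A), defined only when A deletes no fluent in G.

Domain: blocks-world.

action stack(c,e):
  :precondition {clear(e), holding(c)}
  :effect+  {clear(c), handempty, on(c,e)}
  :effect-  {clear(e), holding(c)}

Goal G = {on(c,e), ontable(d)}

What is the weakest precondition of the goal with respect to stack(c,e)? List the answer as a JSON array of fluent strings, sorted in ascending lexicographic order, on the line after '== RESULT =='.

Compute (G \ add) ∪ pre:
  G ∩ del = {}  (empty — regression defined)
  G \ add = {on(c,e), ontable(d)} \ {clear(c), handempty, on(c,e)} = {ontable(d)}
  ∪ pre   = {ontable(d)} ∪ {clear(e), holding(c)}
          = {clear(e), holding(c), ontable(d)}

== RESULT ==
["clear(e)", "holding(c)", "ontable(d)"]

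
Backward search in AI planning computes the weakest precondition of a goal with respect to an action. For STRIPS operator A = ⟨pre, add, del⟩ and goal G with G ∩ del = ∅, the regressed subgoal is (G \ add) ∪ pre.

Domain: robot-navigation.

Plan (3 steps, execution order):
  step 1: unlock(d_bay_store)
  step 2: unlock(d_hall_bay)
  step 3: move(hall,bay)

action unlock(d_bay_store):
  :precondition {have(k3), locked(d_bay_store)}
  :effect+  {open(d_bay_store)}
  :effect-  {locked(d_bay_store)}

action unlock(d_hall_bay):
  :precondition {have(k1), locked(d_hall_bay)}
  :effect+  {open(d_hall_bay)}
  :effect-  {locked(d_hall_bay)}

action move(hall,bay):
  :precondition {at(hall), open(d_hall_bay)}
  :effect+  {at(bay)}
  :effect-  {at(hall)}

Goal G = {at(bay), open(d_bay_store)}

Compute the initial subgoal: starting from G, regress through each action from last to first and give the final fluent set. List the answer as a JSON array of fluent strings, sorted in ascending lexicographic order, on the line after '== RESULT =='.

Work backward from the goal:
  through step 3 (move(hall,bay)): drop {at(bay)}, keep {open(d_bay_store)}, require {at(hall), open(d_hall_bay)}
    → {at(hall), open(d_bay_store), open(d_hall_bay)}
  through step 2 (unlock(d_hall_bay)): drop {open(d_hall_bay)}, keep {at(hall), open(d_bay_store)}, require {have(k1), locked(d_hall_bay)}
    → {at(hall), have(k1), locked(d_hall_bay), open(d_bay_store)}
  through step 1 (unlock(d_bay_store)): drop {open(d_bay_store)}, keep {at(hall), have(k1), locked(d_hall_bay)}, require {have(k3), locked(d_bay_store)}
    → {at(hall), have(k1), have(k3), locked(d_bay_store), locked(d_hall_bay)}

== RESULT ==
["at(hall)", "have(k1)", "have(k3)", "locked(d_bay_store)", "locked(d_hall_bay)"]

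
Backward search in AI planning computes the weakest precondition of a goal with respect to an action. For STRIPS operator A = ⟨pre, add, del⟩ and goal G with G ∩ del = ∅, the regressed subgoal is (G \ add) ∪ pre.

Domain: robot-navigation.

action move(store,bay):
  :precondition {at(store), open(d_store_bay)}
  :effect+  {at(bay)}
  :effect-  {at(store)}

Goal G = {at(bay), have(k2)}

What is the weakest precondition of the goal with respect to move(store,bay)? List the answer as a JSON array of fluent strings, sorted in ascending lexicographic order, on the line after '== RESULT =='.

Regress:
  G ∩ del = {}  (empty — regression defined)
  G \ add = {at(bay), have(k2)} \ {at(bay)} = {have(k2)}
  ∪ pre   = {have(k2)} ∪ {at(store), open(d_store_bay)}
          = {at(store), have(k2), open(d_store_bay)}

== RESULT ==
["at(store)", "have(k2)", "open(d_store_bay)"]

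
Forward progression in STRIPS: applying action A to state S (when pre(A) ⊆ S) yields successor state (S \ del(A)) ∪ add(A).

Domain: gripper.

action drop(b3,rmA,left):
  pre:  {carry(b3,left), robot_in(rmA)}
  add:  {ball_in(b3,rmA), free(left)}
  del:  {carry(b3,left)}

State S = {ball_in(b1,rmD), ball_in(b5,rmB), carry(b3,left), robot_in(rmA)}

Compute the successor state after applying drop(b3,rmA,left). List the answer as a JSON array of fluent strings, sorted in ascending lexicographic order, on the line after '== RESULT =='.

Progress:
  pre ⊆ S: {carry(b3,left), robot_in(rmA)} ⊆ S  — applicable
  S \ del = {ball_in(b1,rmD), ball_in(b5,rmB), robot_in(rmA)}
  ∪ add   = {ball_in(b1,rmD), ball_in(b3,rmA), ball_in(b5,rmB), free(left), robot_in(rmA)}

== RESULT ==
["ball_in(b1,rmD)", "ball_in(b3,rmA)", "ball_in(b5,rmB)", "free(left)", "robot_in(rmA)"]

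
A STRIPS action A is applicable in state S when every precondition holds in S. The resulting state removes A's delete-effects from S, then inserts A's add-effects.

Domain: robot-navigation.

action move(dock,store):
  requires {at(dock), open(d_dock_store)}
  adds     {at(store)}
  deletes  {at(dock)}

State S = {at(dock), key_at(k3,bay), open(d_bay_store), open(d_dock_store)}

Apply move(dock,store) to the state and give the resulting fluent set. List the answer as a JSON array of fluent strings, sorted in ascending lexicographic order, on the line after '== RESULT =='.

Compute (S \ del) ∪ add:
  pre ⊆ S: {at(dock), open(d_dock_store)} ⊆ S  — applicable
  S \ del = {key_at(k3,bay), open(d_bay_store), open(d_dock_store)}
  ∪ add   = {at(store), key_at(k3,bay), open(d_bay_store), open(d_dock_store)}

== RESULT ==
["at(store)", "key_at(k3,bay)", "open(d_bay_store)", "open(d_dock_store)"]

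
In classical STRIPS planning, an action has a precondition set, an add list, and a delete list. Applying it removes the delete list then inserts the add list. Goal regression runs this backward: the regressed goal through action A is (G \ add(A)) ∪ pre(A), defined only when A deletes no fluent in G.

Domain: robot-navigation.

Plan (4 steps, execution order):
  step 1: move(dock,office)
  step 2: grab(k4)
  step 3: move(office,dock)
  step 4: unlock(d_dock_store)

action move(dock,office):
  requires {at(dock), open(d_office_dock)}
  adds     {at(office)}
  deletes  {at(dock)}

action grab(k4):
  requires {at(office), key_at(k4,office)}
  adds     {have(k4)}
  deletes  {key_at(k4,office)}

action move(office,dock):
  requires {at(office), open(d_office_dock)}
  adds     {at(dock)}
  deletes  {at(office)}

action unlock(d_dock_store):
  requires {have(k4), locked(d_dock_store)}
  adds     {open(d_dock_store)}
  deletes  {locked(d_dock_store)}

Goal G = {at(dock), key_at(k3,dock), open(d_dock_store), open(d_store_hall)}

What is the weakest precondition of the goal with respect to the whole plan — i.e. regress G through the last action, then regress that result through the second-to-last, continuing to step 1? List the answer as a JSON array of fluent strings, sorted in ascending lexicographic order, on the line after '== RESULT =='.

Regress step by step:
  through step 4 (unlock(d_dock_store)): drop {open(d_dock_store)}, keep {at(dock), key_at(k3,dock), open(d_store_hall)}, require {have(k4), locked(d_dock_store)}
    → {at(dock), have(k4), key_at(k3,dock), locked(d_dock_store), open(d_store_hall)}
  through step 3 (move(office,dock)): drop {at(dock)}, keep {have(k4), key_at(k3,dock), locked(d_dock_store), open(d_store_hall)}, require {at(office), open(d_office_dock)}
    → {at(office), have(k4), key_at(k3,dock), locked(d_dock_store), open(d_office_dock), open(d_store_hall)}
  through step 2 (grab(k4)): drop {have(k4)}, keep {at(office), key_at(k3,dock), locked(d_dock_store), open(d_office_dock), open(d_store_hall)}, require {at(office), key_at(k4,office)}
    → {at(office), key_at(k3,dock), key_at(k4,office), locked(d_dock_store), open(d_office_dock), open(d_store_hall)}
  through step 1 (move(dock,office)): drop {at(office)}, keep {key_at(k3,dock), key_at(k4,office), locked(d_dock_store), open(d_office_dock), open(d_store_hall)}, require {at(dock), open(d_office_dock)}
    → {at(dock), key_at(k3,dock), key_at(k4,office), locked(d_dock_store), open(d_office_dock), open(d_store_hall)}

== RESULT ==
["at(dock)", "key_at(k3,dock)", "key_at(k4,office)", "locked(d_dock_store)", "open(d_office_dock)", "open(d_store_hall)"]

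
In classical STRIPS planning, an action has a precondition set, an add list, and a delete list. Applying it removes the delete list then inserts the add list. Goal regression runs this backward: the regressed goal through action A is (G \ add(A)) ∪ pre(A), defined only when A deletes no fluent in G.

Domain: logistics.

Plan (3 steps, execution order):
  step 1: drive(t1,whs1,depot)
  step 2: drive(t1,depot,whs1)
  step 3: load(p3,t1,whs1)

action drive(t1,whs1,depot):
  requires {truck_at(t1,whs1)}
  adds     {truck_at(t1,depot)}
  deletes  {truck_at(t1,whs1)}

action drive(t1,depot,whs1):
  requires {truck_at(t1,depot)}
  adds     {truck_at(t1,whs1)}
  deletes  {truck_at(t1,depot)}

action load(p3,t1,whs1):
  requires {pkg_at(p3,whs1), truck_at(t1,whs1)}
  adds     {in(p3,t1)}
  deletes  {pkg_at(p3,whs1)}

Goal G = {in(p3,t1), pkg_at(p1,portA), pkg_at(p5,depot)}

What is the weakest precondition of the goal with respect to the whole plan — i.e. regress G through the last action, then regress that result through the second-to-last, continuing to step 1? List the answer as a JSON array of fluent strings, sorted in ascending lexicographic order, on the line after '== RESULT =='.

Work backward from the goal:
  through step 3 (load(p3,t1,whs1)): drop {in(p3,t1)}, keep {pkg_at(p1,portA), pkg_at(p5,depot)}, require {pkg_at(p3,whs1), truck_at(t1,whs1)}
    → {pkg_at(p1,portA), pkg_at(p3,whs1), pkg_at(p5,depot), truck_at(t1,whs1)}
  through step 2 (drive(t1,depot,whs1)): drop {truck_at(t1,whs1)}, keep {pkg_at(p1,portA), pkg_at(p3,whs1), pkg_at(p5,depot)}, require {truck_at(t1,depot)}
    → {pkg_at(p1,portA), pkg_at(p3,whs1), pkg_at(p5,depot), truck_at(t1,depot)}
  through step 1 (drive(t1,whs1,depot)): drop {truck_at(t1,depot)}, keep {pkg_at(p1,portA), pkg_at(p3,whs1), pkg_at(p5,depot)}, require {truck_at(t1,whs1)}
    → {pkg_at(p1,portA), pkg_at(p3,whs1), pkg_at(p5,depot), truck_at(t1,whs1)}

== RESULT ==
["pkg_at(p1,portA)", "pkg_at(p3,whs1)", "pkg_at(p5,depot)", "truck_at(t1,whs1)"]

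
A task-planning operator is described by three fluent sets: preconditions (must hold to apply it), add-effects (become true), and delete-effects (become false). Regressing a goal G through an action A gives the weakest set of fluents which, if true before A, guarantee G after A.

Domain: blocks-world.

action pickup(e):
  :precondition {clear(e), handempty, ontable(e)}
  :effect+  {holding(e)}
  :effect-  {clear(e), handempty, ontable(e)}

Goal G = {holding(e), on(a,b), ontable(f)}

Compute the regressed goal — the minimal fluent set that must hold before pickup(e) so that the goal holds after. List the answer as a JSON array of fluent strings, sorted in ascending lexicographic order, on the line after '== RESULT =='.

Compute (G \ add) ∪ pre:
  G ∩ del = {}  (empty — regression defined)
  G \ add = {holding(e), on(a,b), ontable(f)} \ {holding(e)} = {on(a,b), ontable(f)}
  ∪ pre   = {on(a,b), ontable(f)} ∪ {clear(e), handempty, ontable(e)}
          = {clear(e), handempty, on(a,b), ontable(e), ontable(f)}

== RESULT ==
["clear(e)", "handempty", "on(a,b)", "ontable(e)", "ontable(f)"]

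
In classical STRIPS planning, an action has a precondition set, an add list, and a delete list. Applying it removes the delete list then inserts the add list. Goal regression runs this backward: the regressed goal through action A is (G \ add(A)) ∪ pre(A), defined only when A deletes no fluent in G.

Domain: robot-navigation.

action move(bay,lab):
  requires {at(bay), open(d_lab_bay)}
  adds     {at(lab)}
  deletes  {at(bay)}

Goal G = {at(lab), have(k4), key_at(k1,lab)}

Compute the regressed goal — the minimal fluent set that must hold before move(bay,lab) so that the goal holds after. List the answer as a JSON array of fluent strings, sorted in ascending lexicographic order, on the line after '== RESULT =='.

Regress:
  G ∩ del = {}  (empty — regression defined)
  G \ add = {at(lab), have(k4), key_at(k1,lab)} \ {at(lab)} = {have(k4), key_at(k1,lab)}
  ∪ pre   = {have(k4), key_at(k1,lab)} ∪ {at(bay), open(d_lab_bay)}
          = {at(bay), have(k4), key_at(k1,lab), open(d_lab_bay)}

== RESULT ==
["at(bay)", "have(k4)", "key_at(k1,lab)", "open(d_lab_bay)"]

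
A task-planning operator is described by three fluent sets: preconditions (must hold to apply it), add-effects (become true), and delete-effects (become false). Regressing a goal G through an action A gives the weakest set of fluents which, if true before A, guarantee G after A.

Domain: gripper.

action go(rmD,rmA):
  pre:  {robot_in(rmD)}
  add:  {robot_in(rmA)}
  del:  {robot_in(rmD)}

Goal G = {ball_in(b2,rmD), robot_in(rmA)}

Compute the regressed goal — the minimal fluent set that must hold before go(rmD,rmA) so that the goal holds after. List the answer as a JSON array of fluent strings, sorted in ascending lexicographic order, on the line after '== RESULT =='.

Regress:
  G ∩ del = {}  (empty — regression defined)
  G \ add = {ball_in(b2,rmD), robot_in(rmA)} \ {robot_in(rmA)} = {ball_in(b2,rmD)}
  ∪ pre   = {ball_in(b2,rmD)} ∪ {robot_in(rmD)}
          = {ball_in(b2,rmD), robot_in(rmD)}

== RESULT ==
["ball_in(b2,rmD)", "robot_in(rmD)"]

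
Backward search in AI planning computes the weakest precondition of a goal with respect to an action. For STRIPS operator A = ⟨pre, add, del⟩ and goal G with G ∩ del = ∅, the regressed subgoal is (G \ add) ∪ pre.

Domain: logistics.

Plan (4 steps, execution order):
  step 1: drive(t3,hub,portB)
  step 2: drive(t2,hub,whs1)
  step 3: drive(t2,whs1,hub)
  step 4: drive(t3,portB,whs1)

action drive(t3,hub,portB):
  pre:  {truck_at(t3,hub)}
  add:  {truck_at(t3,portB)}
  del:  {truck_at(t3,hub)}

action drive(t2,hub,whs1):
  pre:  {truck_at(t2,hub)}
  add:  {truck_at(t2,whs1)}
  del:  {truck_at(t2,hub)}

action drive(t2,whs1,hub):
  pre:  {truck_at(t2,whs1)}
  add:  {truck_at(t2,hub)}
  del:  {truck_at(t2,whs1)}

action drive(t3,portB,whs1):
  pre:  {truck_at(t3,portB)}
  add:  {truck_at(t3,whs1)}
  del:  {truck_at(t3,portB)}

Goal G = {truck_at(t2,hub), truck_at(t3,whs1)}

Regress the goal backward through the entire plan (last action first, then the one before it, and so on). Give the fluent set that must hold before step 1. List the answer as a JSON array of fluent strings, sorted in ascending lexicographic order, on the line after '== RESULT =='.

Regress step by step:
  through step 4 (drive(t3,portB,whs1)): drop {truck_at(t3,whs1)}, keep {truck_at(t2,hub)}, require {truck_at(t3,portB)}
    → {truck_at(t2,hub), truck_at(t3,portB)}
  through step 3 (drive(t2,whs1,hub)): drop {truck_at(t2,hub)}, keep {truck_at(t3,portB)}, require {truck_at(t2,whs1)}
    → {truck_at(t2,whs1), truck_at(t3,portB)}
  through step 2 (drive(t2,hub,whs1)): drop {truck_at(t2,whs1)}, keep {truck_at(t3,portB)}, require {truck_at(t2,hub)}
    → {truck_at(t2,hub), truck_at(t3,portB)}
  through step 1 (drive(t3,hub,portB)): drop {truck_at(t3,portB)}, keep {truck_at(t2,hub)}, require {truck_at(t3,hub)}
    → {truck_at(t2,hub), truck_at(t3,hub)}

== RESULT ==
["truck_at(t2,hub)", "truck_at(t3,hub)"]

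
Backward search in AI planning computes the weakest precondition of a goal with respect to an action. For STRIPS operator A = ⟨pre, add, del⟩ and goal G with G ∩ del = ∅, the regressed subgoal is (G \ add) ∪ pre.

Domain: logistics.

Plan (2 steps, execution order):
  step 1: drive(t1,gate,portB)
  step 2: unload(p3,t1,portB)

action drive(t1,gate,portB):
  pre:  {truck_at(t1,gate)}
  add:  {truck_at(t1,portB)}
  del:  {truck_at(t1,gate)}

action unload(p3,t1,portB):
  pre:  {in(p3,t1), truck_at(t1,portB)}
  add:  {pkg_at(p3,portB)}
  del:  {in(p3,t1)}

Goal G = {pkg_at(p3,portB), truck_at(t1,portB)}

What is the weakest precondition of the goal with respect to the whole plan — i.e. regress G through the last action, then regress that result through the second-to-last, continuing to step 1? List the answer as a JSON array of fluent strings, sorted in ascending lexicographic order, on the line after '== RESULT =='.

Regress step by step:
  through step 2 (unload(p3,t1,portB)): drop {pkg_at(p3,portB)}, keep {truck_at(t1,portB)}, require {in(p3,t1), truck_at(t1,portB)}
    → {in(p3,t1), truck_at(t1,portB)}
  through step 1 (drive(t1,gate,portB)): drop {truck_at(t1,portB)}, keep {in(p3,t1)}, require {truck_at(t1,gate)}
    → {in(p3,t1), truck_at(t1,gate)}

== RESULT ==
["in(p3,t1)", "truck_at(t1,gate)"]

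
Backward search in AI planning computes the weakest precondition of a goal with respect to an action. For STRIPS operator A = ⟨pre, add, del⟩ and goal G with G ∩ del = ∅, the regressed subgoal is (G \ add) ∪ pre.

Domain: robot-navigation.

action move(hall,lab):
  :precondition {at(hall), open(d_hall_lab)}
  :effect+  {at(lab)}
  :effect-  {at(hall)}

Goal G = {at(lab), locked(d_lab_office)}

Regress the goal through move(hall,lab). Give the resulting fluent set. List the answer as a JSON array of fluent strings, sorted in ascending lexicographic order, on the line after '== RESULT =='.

Regress:
  G ∩ del = {}  (empty — regression defined)
  G \ add = {at(lab), locked(d_lab_office)} \ {at(lab)} = {locked(d_lab_office)}
  ∪ pre   = {locked(d_lab_office)} ∪ {at(hall), open(d_hall_lab)}
          = {at(hall), locked(d_lab_office), open(d_hall_lab)}

== RESULT ==
["at(hall)", "locked(d_lab_office)", "open(d_hall_lab)"]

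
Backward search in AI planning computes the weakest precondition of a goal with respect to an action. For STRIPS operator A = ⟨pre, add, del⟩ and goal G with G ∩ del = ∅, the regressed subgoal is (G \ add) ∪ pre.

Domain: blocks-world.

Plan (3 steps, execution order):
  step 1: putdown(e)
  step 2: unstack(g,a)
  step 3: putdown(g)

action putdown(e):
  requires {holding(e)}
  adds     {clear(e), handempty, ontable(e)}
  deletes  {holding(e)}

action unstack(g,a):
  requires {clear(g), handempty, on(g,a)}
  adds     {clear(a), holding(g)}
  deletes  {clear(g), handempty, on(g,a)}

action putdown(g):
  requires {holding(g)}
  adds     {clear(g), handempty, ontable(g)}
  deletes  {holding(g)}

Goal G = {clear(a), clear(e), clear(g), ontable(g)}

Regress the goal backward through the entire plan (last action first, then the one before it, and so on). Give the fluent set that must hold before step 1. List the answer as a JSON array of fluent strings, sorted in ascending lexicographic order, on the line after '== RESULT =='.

Work backward from the goal:
  through step 3 (putdown(g)): drop {clear(g), ontable(g)}, keep {clear(a), clear(e)}, require {holding(g)}
    → {clear(a), clear(e), holding(g)}
  through step 2 (unstack(g,a)): drop {clear(a), holding(g)}, keep {clear(e)}, require {clear(g), handempty, on(g,a)}
    → {clear(e), clear(g), handempty, on(g,a)}
  through step 1 (putdown(e)): drop {clear(e), handempty}, keep {clear(g), on(g,a)}, require {holding(e)}
    → {clear(g), holding(e), on(g,a)}

== RESULT ==
["clear(g)", "holding(e)", "on(g,a)"]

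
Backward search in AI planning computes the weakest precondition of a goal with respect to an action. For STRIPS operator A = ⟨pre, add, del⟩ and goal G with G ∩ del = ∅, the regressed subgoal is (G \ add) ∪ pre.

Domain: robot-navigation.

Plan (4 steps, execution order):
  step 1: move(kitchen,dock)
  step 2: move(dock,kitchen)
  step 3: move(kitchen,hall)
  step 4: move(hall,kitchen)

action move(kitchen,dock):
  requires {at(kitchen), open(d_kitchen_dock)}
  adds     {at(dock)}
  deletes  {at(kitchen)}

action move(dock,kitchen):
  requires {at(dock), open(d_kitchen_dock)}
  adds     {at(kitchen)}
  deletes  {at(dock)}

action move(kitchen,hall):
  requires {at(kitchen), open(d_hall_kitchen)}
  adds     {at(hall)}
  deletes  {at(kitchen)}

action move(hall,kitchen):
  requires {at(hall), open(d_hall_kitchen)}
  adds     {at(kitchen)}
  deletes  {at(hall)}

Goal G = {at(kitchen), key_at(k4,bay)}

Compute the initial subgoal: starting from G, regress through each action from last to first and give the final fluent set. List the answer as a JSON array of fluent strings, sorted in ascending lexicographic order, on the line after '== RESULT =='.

Work backward from the goal:
  through step 4 (move(hall,kitchen)): drop {at(kitchen)}, keep {key_at(k4,bay)}, require {at(hall), open(d_hall_kitchen)}
    → {at(hall), key_at(k4,bay), open(d_hall_kitchen)}
  through step 3 (move(kitchen,hall)): drop {at(hall)}, keep {key_at(k4,bay), open(d_hall_kitchen)}, require {at(kitchen), open(d_hall_kitchen)}
    → {at(kitchen), key_at(k4,bay), open(d_hall_kitchen)}
  through step 2 (move(dock,kitchen)): drop {at(kitchen)}, keep {key_at(k4,bay), open(d_hall_kitchen)}, require {at(dock), open(d_kitchen_dock)}
    → {at(dock), key_at(k4,bay), open(d_hall_kitchen), open(d_kitchen_dock)}
  through step 1 (move(kitchen,dock)): drop {at(dock)}, keep {key_at(k4,bay), open(d_hall_kitchen), open(d_kitchen_dock)}, require {at(kitchen), open(d_kitchen_dock)}
    → {at(kitchen), key_at(k4,bay), open(d_hall_kitchen), open(d_kitchen_dock)}

== RESULT ==
["at(kitchen)", "key_at(k4,bay)", "open(d_hall_kitchen)", "open(d_kitchen_dock)"]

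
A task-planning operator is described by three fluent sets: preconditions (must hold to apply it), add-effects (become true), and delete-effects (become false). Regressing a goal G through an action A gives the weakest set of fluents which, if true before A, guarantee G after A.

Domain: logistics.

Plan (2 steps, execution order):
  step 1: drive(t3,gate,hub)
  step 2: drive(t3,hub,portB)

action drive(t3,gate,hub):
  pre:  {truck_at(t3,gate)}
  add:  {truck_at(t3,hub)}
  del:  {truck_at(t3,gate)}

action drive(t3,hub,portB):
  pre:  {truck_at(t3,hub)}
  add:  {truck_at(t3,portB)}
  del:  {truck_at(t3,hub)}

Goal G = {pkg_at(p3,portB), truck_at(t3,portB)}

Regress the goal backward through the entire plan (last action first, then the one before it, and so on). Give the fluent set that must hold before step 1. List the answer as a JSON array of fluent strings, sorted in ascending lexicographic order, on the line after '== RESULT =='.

Regress step by step:
  through step 2 (drive(t3,hub,portB)): drop {truck_at(t3,portB)}, keep {pkg_at(p3,portB)}, require {truck_at(t3,hub)}
    → {pkg_at(p3,portB), truck_at(t3,hub)}
  through step 1 (drive(t3,gate,hub)): drop {truck_at(t3,hub)}, keep {pkg_at(p3,portB)}, require {truck_at(t3,gate)}
    → {pkg_at(p3,portB), truck_at(t3,gate)}

== RESULT ==
["pkg_at(p3,portB)", "truck_at(t3,gate)"]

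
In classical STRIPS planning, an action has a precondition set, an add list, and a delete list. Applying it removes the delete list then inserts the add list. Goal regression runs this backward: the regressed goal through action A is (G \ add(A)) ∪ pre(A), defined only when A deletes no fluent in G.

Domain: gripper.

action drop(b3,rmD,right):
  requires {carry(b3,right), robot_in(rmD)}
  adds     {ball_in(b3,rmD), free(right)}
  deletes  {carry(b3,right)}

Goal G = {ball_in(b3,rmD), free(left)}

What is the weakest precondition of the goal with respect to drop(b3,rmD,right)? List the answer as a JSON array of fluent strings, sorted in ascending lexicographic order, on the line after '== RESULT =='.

Regress:
  G ∩ del = {}  (empty — regression defined)
  G \ add = {ball_in(b3,rmD), free(left)} \ {ball_in(b3,rmD), free(right)} = {free(left)}
  ∪ pre   = {free(left)} ∪ {carry(b3,right), robot_in(rmD)}
          = {carry(b3,right), free(left), robot_in(rmD)}

== RESULT ==
["carry(b3,right)", "free(left)", "robot_in(rmD)"]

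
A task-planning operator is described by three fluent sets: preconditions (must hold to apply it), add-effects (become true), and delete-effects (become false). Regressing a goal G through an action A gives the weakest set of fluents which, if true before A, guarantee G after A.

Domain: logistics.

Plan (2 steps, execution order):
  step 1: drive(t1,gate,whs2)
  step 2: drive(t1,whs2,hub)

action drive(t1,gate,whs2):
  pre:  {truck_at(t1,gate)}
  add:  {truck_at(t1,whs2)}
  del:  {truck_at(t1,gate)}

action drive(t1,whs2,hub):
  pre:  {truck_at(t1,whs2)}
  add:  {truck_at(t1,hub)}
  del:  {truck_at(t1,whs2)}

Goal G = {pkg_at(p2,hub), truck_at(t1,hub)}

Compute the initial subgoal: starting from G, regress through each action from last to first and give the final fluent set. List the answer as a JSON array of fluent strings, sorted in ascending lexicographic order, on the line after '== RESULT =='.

Work backward from the goal:
  through step 2 (drive(t1,whs2,hub)): drop {truck_at(t1,hub)}, keep {pkg_at(p2,hub)}, require {truck_at(t1,whs2)}
    → {pkg_at(p2,hub), truck_at(t1,whs2)}
  through step 1 (drive(t1,gate,whs2)): drop {truck_at(t1,whs2)}, keep {pkg_at(p2,hub)}, require {truck_at(t1,gate)}
    → {pkg_at(p2,hub), truck_at(t1,gate)}

== RESULT ==
["pkg_at(p2,hub)", "truck_at(t1,gate)"]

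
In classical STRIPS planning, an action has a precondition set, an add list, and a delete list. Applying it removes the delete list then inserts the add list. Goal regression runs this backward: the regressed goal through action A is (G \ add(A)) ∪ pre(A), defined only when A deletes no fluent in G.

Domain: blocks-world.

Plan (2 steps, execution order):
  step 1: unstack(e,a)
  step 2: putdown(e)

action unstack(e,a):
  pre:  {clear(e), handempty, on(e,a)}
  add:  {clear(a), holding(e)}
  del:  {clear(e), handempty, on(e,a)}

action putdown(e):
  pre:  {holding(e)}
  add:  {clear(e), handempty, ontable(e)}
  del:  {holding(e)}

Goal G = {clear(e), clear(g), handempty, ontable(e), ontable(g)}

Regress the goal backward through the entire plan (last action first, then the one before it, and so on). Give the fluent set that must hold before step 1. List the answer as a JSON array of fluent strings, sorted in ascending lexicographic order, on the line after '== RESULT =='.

Regress step by step:
  through step 2 (putdown(e)): drop {clear(e), handempty, ontable(e)}, keep {clear(g), ontable(g)}, require {holding(e)}
    → {clear(g), holding(e), ontable(g)}
  through step 1 (unstack(e,a)): drop {holding(e)}, keep {clear(g), ontable(g)}, require {clear(e), handempty, on(e,a)}
    → {clear(e), clear(g), handempty, on(e,a), ontable(g)}

== RESULT ==
["clear(e)", "clear(g)", "handempty", "on(e,a)", "ontable(g)"]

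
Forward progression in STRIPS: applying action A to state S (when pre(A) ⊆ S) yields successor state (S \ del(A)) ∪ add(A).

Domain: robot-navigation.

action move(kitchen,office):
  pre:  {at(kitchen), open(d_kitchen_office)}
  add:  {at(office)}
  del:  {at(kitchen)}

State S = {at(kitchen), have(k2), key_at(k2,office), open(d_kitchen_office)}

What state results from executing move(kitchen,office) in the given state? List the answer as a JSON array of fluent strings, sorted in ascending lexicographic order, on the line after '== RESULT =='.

Progress:
  pre ⊆ S: {at(kitchen), open(d_kitchen_office)} ⊆ S  — applicable
  S \ del = {have(k2), key_at(k2,office), open(d_kitchen_office)}
  ∪ add   = {at(office), have(k2), key_at(k2,office), open(d_kitchen_office)}

== RESULT ==
["at(office)", "have(k2)", "key_at(k2,office)", "open(d_kitchen_office)"]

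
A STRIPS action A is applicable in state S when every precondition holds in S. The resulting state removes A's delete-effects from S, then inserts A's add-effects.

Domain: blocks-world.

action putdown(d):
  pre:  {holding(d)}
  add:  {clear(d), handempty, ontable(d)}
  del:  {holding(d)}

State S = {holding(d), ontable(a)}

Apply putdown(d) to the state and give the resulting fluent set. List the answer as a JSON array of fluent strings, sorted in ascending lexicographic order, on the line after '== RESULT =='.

Compute (S \ del) ∪ add:
  pre ⊆ S: {holding(d)} ⊆ S  — applicable
  S \ del = {ontable(a)}
  ∪ add   = {clear(d), handempty, ontable(a), ontable(d)}

== RESULT ==
["clear(d)", "handempty", "ontable(a)", "ontable(d)"]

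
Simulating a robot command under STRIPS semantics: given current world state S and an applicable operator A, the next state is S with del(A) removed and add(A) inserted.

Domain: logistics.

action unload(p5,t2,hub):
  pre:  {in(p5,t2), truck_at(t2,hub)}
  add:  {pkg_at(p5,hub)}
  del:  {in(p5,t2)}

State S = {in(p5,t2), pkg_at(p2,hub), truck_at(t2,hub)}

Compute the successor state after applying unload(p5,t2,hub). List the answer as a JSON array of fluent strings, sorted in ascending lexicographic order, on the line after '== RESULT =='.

Progress:
  pre ⊆ S: {in(p5,t2), truck_at(t2,hub)} ⊆ S  — applicable
  S \ del = {pkg_at(p2,hub), truck_at(t2,hub)}
  ∪ add   = {pkg_at(p2,hub), pkg_at(p5,hub), truck_at(t2,hub)}

== RESULT ==
["pkg_at(p2,hub)", "pkg_at(p5,hub)", "truck_at(t2,hub)"]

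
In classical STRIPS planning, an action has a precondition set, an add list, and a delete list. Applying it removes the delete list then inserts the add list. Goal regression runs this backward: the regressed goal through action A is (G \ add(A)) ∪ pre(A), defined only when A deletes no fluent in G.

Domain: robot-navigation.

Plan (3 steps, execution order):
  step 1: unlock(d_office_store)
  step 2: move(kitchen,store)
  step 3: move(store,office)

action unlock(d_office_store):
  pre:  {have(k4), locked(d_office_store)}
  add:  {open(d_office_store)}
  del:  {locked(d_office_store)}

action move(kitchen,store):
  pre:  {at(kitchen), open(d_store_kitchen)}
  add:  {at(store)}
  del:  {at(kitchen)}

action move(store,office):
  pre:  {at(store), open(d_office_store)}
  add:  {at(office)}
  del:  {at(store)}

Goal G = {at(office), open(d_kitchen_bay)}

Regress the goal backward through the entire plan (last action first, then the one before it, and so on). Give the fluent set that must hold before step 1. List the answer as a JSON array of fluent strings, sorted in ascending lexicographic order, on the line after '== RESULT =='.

Work backward from the goal:
  through step 3 (move(store,office)): drop {at(office)}, keep {open(d_kitchen_bay)}, require {at(store), open(d_office_store)}
    → {at(store), open(d_kitchen_bay), open(d_office_store)}
  through step 2 (move(kitchen,store)): drop {at(store)}, keep {open(d_kitchen_bay), open(d_office_store)}, require {at(kitchen), open(d_store_kitchen)}
    → {at(kitchen), open(d_kitchen_bay), open(d_office_store), open(d_store_kitchen)}
  through step 1 (unlock(d_office_store)): drop {open(d_office_store)}, keep {at(kitchen), open(d_kitchen_bay), open(d_store_kitchen)}, require {have(k4), locked(d_office_store)}
    → {at(kitchen), have(k4), locked(d_office_store), open(d_kitchen_bay), open(d_store_kitchen)}

== RESULT ==
["at(kitchen)", "have(k4)", "locked(d_office_store)", "open(d_kitchen_bay)", "open(d_store_kitchen)"]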